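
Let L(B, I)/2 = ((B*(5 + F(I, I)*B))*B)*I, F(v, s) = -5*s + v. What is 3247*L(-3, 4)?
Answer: 12390552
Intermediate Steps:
F(v, s) = v - 5*s
L(B, I) = 2*I*B²*(5 - 4*B*I) (L(B, I) = 2*(((B*(5 + (I - 5*I)*B))*B)*I) = 2*(((B*(5 + (-4*I)*B))*B)*I) = 2*(((B*(5 - 4*B*I))*B)*I) = 2*((B²*(5 - 4*B*I))*I) = 2*(I*B²*(5 - 4*B*I)) = 2*I*B²*(5 - 4*B*I))
3247*L(-3, 4) = 3247*(2*4*(-3)²*(5 - 4*(-3)*4)) = 3247*(2*4*9*(5 + 48)) = 3247*(2*4*9*53) = 3247*3816 = 12390552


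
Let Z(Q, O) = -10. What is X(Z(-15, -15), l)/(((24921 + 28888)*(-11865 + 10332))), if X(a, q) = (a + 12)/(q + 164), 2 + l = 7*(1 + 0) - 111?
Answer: -1/2392186713 ≈ -4.1803e-10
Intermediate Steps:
l = -106 (l = -2 + (7*(1 + 0) - 111) = -2 + (7*1 - 111) = -2 + (7 - 111) = -2 - 104 = -106)
X(a, q) = (12 + a)/(164 + q)
X(Z(-15, -15), l)/(((24921 + 28888)*(-11865 + 10332))) = ((12 - 10)/(164 - 106))/(((24921 + 28888)*(-11865 + 10332))) = (2/58)/((53809*(-1533))) = ((1/58)*2)/(-82489197) = (1/29)*(-1/82489197) = -1/2392186713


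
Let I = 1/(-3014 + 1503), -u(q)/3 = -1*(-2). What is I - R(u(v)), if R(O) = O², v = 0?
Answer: -54397/1511 ≈ -36.001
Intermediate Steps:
u(q) = -6 (u(q) = -(-3)*(-2) = -3*2 = -6)
I = -1/1511 (I = 1/(-1511) = -1/1511 ≈ -0.00066181)
I - R(u(v)) = -1/1511 - 1*(-6)² = -1/1511 - 1*36 = -1/1511 - 36 = -54397/1511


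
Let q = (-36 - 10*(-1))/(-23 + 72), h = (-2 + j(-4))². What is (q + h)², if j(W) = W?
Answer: 3020644/2401 ≈ 1258.1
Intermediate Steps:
h = 36 (h = (-2 - 4)² = (-6)² = 36)
q = -26/49 (q = (-36 + 10)/49 = -26*1/49 = -26/49 ≈ -0.53061)
(q + h)² = (-26/49 + 36)² = (1738/49)² = 3020644/2401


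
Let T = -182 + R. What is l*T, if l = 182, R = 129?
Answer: -9646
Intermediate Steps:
T = -53 (T = -182 + 129 = -53)
l*T = 182*(-53) = -9646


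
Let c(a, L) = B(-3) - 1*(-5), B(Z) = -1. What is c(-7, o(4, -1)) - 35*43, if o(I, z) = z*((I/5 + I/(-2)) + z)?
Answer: -1501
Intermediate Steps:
o(I, z) = z*(z - 3*I/10) (o(I, z) = z*((I*(⅕) + I*(-½)) + z) = z*((I/5 - I/2) + z) = z*(-3*I/10 + z) = z*(z - 3*I/10))
c(a, L) = 4 (c(a, L) = -1 - 1*(-5) = -1 + 5 = 4)
c(-7, o(4, -1)) - 35*43 = 4 - 35*43 = 4 - 1505 = -1501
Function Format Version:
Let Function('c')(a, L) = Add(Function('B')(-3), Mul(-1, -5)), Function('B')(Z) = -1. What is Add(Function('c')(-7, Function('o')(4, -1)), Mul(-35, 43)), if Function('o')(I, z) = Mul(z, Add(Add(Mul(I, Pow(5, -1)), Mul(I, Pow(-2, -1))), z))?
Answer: -1501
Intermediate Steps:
Function('o')(I, z) = Mul(z, Add(z, Mul(Rational(-3, 10), I))) (Function('o')(I, z) = Mul(z, Add(Add(Mul(I, Rational(1, 5)), Mul(I, Rational(-1, 2))), z)) = Mul(z, Add(Add(Mul(Rational(1, 5), I), Mul(Rational(-1, 2), I)), z)) = Mul(z, Add(Mul(Rational(-3, 10), I), z)) = Mul(z, Add(z, Mul(Rational(-3, 10), I))))
Function('c')(a, L) = 4 (Function('c')(a, L) = Add(-1, Mul(-1, -5)) = Add(-1, 5) = 4)
Add(Function('c')(-7, Function('o')(4, -1)), Mul(-35, 43)) = Add(4, Mul(-35, 43)) = Add(4, -1505) = -1501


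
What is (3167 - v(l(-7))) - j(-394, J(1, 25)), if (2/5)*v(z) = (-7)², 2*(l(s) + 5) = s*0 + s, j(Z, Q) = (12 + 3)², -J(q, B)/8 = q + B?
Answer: 5639/2 ≈ 2819.5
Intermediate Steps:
J(q, B) = -8*B - 8*q (J(q, B) = -8*(q + B) = -8*(B + q) = -8*B - 8*q)
j(Z, Q) = 225 (j(Z, Q) = 15² = 225)
l(s) = -5 + s/2 (l(s) = -5 + (s*0 + s)/2 = -5 + (0 + s)/2 = -5 + s/2)
v(z) = 245/2 (v(z) = (5/2)*(-7)² = (5/2)*49 = 245/2)
(3167 - v(l(-7))) - j(-394, J(1, 25)) = (3167 - 1*245/2) - 1*225 = (3167 - 245/2) - 225 = 6089/2 - 225 = 5639/2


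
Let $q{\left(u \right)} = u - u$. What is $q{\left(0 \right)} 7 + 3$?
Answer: $3$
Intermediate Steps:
$q{\left(u \right)} = 0$
$q{\left(0 \right)} 7 + 3 = 0 \cdot 7 + 3 = 0 + 3 = 3$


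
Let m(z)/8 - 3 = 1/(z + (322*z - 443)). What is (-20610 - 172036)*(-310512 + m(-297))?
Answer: 2882270289397960/48187 ≈ 5.9814e+10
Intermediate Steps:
m(z) = 24 + 8/(-443 + 323*z) (m(z) = 24 + 8/(z + (322*z - 443)) = 24 + 8/(z + (-443 + 322*z)) = 24 + 8/(-443 + 323*z))
(-20610 - 172036)*(-310512 + m(-297)) = (-20610 - 172036)*(-310512 + 8*(-1328 + 969*(-297))/(-443 + 323*(-297))) = -192646*(-310512 + 8*(-1328 - 287793)/(-443 - 95931)) = -192646*(-310512 + 8*(-289121)/(-96374)) = -192646*(-310512 + 8*(-1/96374)*(-289121)) = -192646*(-310512 + 1156484/48187) = -192646*(-14961485260/48187) = 2882270289397960/48187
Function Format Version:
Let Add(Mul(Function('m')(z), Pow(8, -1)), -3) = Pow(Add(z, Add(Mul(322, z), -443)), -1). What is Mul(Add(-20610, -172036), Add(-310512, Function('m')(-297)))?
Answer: Rational(2882270289397960, 48187) ≈ 5.9814e+10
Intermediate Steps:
Function('m')(z) = Add(24, Mul(8, Pow(Add(-443, Mul(323, z)), -1))) (Function('m')(z) = Add(24, Mul(8, Pow(Add(z, Add(Mul(322, z), -443)), -1))) = Add(24, Mul(8, Pow(Add(z, Add(-443, Mul(322, z))), -1))) = Add(24, Mul(8, Pow(Add(-443, Mul(323, z)), -1))))
Mul(Add(-20610, -172036), Add(-310512, Function('m')(-297))) = Mul(Add(-20610, -172036), Add(-310512, Mul(8, Pow(Add(-443, Mul(323, -297)), -1), Add(-1328, Mul(969, -297))))) = Mul(-192646, Add(-310512, Mul(8, Pow(Add(-443, -95931), -1), Add(-1328, -287793)))) = Mul(-192646, Add(-310512, Mul(8, Pow(-96374, -1), -289121))) = Mul(-192646, Add(-310512, Mul(8, Rational(-1, 96374), -289121))) = Mul(-192646, Add(-310512, Rational(1156484, 48187))) = Mul(-192646, Rational(-14961485260, 48187)) = Rational(2882270289397960, 48187)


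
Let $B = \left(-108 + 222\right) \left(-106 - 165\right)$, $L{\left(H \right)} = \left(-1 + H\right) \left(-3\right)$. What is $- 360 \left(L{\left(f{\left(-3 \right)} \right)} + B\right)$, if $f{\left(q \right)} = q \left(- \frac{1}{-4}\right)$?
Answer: $11119950$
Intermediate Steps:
$f{\left(q \right)} = \frac{q}{4}$ ($f{\left(q \right)} = q \left(\left(-1\right) \left(- \frac{1}{4}\right)\right) = q \frac{1}{4} = \frac{q}{4}$)
$L{\left(H \right)} = 3 - 3 H$
$B = -30894$ ($B = 114 \left(-271\right) = -30894$)
$- 360 \left(L{\left(f{\left(-3 \right)} \right)} + B\right) = - 360 \left(\left(3 - 3 \cdot \frac{1}{4} \left(-3\right)\right) - 30894\right) = - 360 \left(\left(3 - - \frac{9}{4}\right) - 30894\right) = - 360 \left(\left(3 + \frac{9}{4}\right) - 30894\right) = - 360 \left(\frac{21}{4} - 30894\right) = \left(-360\right) \left(- \frac{123555}{4}\right) = 11119950$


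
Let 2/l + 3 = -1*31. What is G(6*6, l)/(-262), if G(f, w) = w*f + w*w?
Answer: 611/75718 ≈ 0.0080694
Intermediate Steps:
l = -1/17 (l = 2/(-3 - 1*31) = 2/(-3 - 31) = 2/(-34) = 2*(-1/34) = -1/17 ≈ -0.058824)
G(f, w) = w**2 + f*w (G(f, w) = f*w + w**2 = w**2 + f*w)
G(6*6, l)/(-262) = -(6*6 - 1/17)/17/(-262) = -(36 - 1/17)/17*(-1/262) = -1/17*611/17*(-1/262) = -611/289*(-1/262) = 611/75718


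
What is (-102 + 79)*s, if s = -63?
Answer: 1449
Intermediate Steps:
(-102 + 79)*s = (-102 + 79)*(-63) = -23*(-63) = 1449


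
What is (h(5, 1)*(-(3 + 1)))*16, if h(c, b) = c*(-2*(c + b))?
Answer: 3840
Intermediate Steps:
h(c, b) = c*(-2*b - 2*c) (h(c, b) = c*(-2*(b + c)) = c*(-2*b - 2*c))
(h(5, 1)*(-(3 + 1)))*16 = ((-2*5*(1 + 5))*(-(3 + 1)))*16 = ((-2*5*6)*(-1*4))*16 = -60*(-4)*16 = 240*16 = 3840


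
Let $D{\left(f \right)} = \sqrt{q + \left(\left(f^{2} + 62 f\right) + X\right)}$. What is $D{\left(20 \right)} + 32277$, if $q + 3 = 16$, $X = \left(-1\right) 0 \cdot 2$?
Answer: $32277 + \sqrt{1653} \approx 32318.0$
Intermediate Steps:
$X = 0$ ($X = 0 \cdot 2 = 0$)
$q = 13$ ($q = -3 + 16 = 13$)
$D{\left(f \right)} = \sqrt{13 + f^{2} + 62 f}$ ($D{\left(f \right)} = \sqrt{13 + \left(\left(f^{2} + 62 f\right) + 0\right)} = \sqrt{13 + \left(f^{2} + 62 f\right)} = \sqrt{13 + f^{2} + 62 f}$)
$D{\left(20 \right)} + 32277 = \sqrt{13 + 20^{2} + 62 \cdot 20} + 32277 = \sqrt{13 + 400 + 1240} + 32277 = \sqrt{1653} + 32277 = 32277 + \sqrt{1653}$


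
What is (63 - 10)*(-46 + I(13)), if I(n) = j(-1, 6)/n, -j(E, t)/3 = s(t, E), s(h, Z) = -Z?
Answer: -31853/13 ≈ -2450.2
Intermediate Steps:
j(E, t) = 3*E (j(E, t) = -(-3)*E = 3*E)
I(n) = -3/n (I(n) = (3*(-1))/n = -3/n)
(63 - 10)*(-46 + I(13)) = (63 - 10)*(-46 - 3/13) = 53*(-46 - 3*1/13) = 53*(-46 - 3/13) = 53*(-601/13) = -31853/13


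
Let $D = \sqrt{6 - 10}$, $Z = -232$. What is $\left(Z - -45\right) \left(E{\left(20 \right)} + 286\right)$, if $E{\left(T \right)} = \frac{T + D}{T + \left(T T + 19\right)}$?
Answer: $- \frac{23482338}{439} - \frac{374 i}{439} \approx -53491.0 - 0.85194 i$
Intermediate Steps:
$D = 2 i$ ($D = \sqrt{-4} = 2 i \approx 2.0 i$)
$E{\left(T \right)} = \frac{T + 2 i}{19 + T + T^{2}}$ ($E{\left(T \right)} = \frac{T + 2 i}{T + \left(T T + 19\right)} = \frac{T + 2 i}{T + \left(T^{2} + 19\right)} = \frac{T + 2 i}{T + \left(19 + T^{2}\right)} = \frac{T + 2 i}{19 + T + T^{2}}$)
$\left(Z - -45\right) \left(E{\left(20 \right)} + 286\right) = \left(-232 - -45\right) \left(\frac{20 + 2 i}{19 + 20 + 20^{2}} + 286\right) = \left(-232 + 45\right) \left(\frac{20 + 2 i}{19 + 20 + 400} + 286\right) = - 187 \left(\frac{20 + 2 i}{439} + 286\right) = - 187 \left(\left(\frac{20}{439} + \frac{2 i}{439}\right) + 286\right) = - 187 \left(\frac{125574}{439} + \frac{2 i}{439}\right) = - \frac{23482338}{439} - \frac{374 i}{439}$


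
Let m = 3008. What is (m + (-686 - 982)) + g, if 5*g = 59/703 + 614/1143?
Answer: 5384143379/4017645 ≈ 1340.1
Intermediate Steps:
g = 499079/4017645 (g = (59/703 + 614/1143)/5 = (⅕)*(499079/803529) = 499079/4017645 ≈ 0.12422)
(m + (-686 - 982)) + g = (3008 + (-686 - 982)) + 499079/4017645 = (3008 - 1668) + 499079/4017645 = 1340 + 499079/4017645 = 5384143379/4017645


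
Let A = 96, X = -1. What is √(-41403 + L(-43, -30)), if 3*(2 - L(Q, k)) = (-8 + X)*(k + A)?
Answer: I*√41203 ≈ 202.99*I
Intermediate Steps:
L(Q, k) = 290 + 3*k (L(Q, k) = 2 - (-8 - 1)*(k + 96)/3 = 2 - (-3)*(96 + k) = 2 - (-864 - 9*k)/3 = 2 + (288 + 3*k) = 290 + 3*k)
√(-41403 + L(-43, -30)) = √(-41403 + (290 + 3*(-30))) = √(-41403 + (290 - 90)) = √(-41403 + 200) = √(-41203) = I*√41203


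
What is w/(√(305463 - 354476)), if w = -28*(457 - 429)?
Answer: 784*I*√49013/49013 ≈ 3.5413*I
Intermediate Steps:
w = -784 (w = -28*28 = -784)
w/(√(305463 - 354476)) = -784/√(305463 - 354476) = -784*(-I*√49013/49013) = -(-784)*I*√49013/49013 = 784*I*√49013/49013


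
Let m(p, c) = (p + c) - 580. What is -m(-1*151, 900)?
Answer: -169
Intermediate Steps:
m(p, c) = -580 + c + p (m(p, c) = (c + p) - 580 = -580 + c + p)
-m(-1*151, 900) = -(-580 + 900 - 1*151) = -(-580 + 900 - 151) = -1*169 = -169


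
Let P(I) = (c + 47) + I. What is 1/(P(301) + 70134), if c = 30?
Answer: 1/70512 ≈ 1.4182e-5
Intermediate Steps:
P(I) = 77 + I (P(I) = (30 + 47) + I = 77 + I)
1/(P(301) + 70134) = 1/((77 + 301) + 70134) = 1/(378 + 70134) = 1/70512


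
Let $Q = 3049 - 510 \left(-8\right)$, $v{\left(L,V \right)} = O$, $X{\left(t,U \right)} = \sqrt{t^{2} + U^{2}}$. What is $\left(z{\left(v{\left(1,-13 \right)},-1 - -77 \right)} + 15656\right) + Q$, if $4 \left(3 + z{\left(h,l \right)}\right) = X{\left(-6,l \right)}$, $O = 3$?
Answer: $22782 + \frac{\sqrt{1453}}{2} \approx 22801.0$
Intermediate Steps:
$X{\left(t,U \right)} = \sqrt{U^{2} + t^{2}}$
$v{\left(L,V \right)} = 3$
$z{\left(h,l \right)} = -3 + \frac{\sqrt{36 + l^{2}}}{4}$ ($z{\left(h,l \right)} = -3 + \frac{\sqrt{l^{2} + \left(-6\right)^{2}}}{4} = -3 + \frac{\sqrt{l^{2} + 36}}{4} = -3 + \frac{\sqrt{36 + l^{2}}}{4}$)
$Q = 7129$ ($Q = 3049 - -4080 = 3049 + 4080 = 7129$)
$\left(z{\left(v{\left(1,-13 \right)},-1 - -77 \right)} + 15656\right) + Q = \left(\left(-3 + \frac{\sqrt{36 + \left(-1 - -77\right)^{2}}}{4}\right) + 15656\right) + 7129 = \left(\left(-3 + \frac{\sqrt{36 + \left(-1 + 77\right)^{2}}}{4}\right) + 15656\right) + 7129 = \left(\left(-3 + \frac{\sqrt{36 + 76^{2}}}{4}\right) + 15656\right) + 7129 = \left(\left(-3 + \frac{\sqrt{36 + 5776}}{4}\right) + 15656\right) + 7129 = \left(\left(-3 + \frac{\sqrt{5812}}{4}\right) + 15656\right) + 7129 = \left(\left(-3 + \frac{2 \sqrt{1453}}{4}\right) + 15656\right) + 7129 = \left(\left(-3 + \frac{\sqrt{1453}}{2}\right) + 15656\right) + 7129 = \left(15653 + \frac{\sqrt{1453}}{2}\right) + 7129 = 22782 + \frac{\sqrt{1453}}{2}$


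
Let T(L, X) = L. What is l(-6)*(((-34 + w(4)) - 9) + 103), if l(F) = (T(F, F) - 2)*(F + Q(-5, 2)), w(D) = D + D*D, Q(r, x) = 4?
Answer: 1280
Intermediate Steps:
w(D) = D + D**2
l(F) = (-2 + F)*(4 + F) (l(F) = (F - 2)*(F + 4) = (-2 + F)*(4 + F))
l(-6)*(((-34 + w(4)) - 9) + 103) = (-8 + (-6)**2 + 2*(-6))*(((-34 + 4*(1 + 4)) - 9) + 103) = (-8 + 36 - 12)*(((-34 + 4*5) - 9) + 103) = 16*(((-34 + 20) - 9) + 103) = 16*((-14 - 9) + 103) = 16*(-23 + 103) = 16*80 = 1280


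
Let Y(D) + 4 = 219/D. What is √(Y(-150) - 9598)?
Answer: I*√960346/10 ≈ 97.997*I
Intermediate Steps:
Y(D) = -4 + 219/D
√(Y(-150) - 9598) = √((-4 + 219/(-150)) - 9598) = √((-4 + 219*(-1/150)) - 9598) = √((-4 - 73/50) - 9598) = √(-273/50 - 9598) = √(-480173/50) = I*√960346/10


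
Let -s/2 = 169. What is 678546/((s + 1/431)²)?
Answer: 14005264834/2357976481 ≈ 5.9395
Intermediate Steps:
s = -338 (s = -2*169 = -338)
678546/((s + 1/431)²) = 678546/((-338 + 1/431)²) = 678546/((-145677/431)²) = 678546/(21221788329/185761) = 678546*(185761/21221788329) = 14005264834/2357976481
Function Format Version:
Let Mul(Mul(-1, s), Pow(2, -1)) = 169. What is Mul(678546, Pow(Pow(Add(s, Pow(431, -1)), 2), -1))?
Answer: Rational(14005264834, 2357976481) ≈ 5.9395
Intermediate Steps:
s = -338 (s = Mul(-2, 169) = -338)
Mul(678546, Pow(Pow(Add(s, Pow(431, -1)), 2), -1)) = Mul(678546, Pow(Pow(Add(-338, Pow(431, -1)), 2), -1)) = Mul(678546, Pow(Pow(Add(-338, Rational(1, 431)), 2), -1)) = Mul(678546, Pow(Pow(Rational(-145677, 431), 2), -1)) = Mul(678546, Pow(Rational(21221788329, 185761), -1)) = Mul(678546, Rational(185761, 21221788329)) = Rational(14005264834, 2357976481)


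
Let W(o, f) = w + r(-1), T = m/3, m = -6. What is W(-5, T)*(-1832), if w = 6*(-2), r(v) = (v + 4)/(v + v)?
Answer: 24732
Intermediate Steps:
T = -2 (T = -6/3 = -6*⅓ = -2)
r(v) = (4 + v)/(2*v) (r(v) = (4 + v)/((2*v)) = (4 + v)*(1/(2*v)) = (4 + v)/(2*v))
w = -12
W(o, f) = -27/2 (W(o, f) = -12 + (½)*(4 - 1)/(-1) = -12 + (½)*(-1)*3 = -12 - 3/2 = -27/2)
W(-5, T)*(-1832) = -27/2*(-1832) = 24732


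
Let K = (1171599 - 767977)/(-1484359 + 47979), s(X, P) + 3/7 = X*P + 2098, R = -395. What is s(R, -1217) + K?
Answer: 2427256712043/5027330 ≈ 4.8281e+5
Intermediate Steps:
s(X, P) = 14683/7 + P*X (s(X, P) = -3/7 + (X*P + 2098) = -3/7 + (P*X + 2098) = -3/7 + (2098 + P*X) = 14683/7 + P*X)
K = -201811/718190 (K = 403622/(-1436380) = 403622*(-1/1436380) = -201811/718190 ≈ -0.28100)
s(R, -1217) + K = (14683/7 - 1217*(-395)) - 201811/718190 = (14683/7 + 480715) - 201811/718190 = 3379688/7 - 201811/718190 = 2427256712043/5027330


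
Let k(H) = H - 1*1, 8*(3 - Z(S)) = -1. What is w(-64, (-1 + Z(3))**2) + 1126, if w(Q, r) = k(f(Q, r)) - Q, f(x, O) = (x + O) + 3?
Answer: 72481/64 ≈ 1132.5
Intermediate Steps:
Z(S) = 25/8 (Z(S) = 3 - 1/8*(-1) = 3 + 1/8 = 25/8)
f(x, O) = 3 + O + x (f(x, O) = (O + x) + 3 = 3 + O + x)
k(H) = -1 + H (k(H) = H - 1 = -1 + H)
w(Q, r) = 2 + r (w(Q, r) = (-1 + (3 + r + Q)) - Q = (-1 + (3 + Q + r)) - Q = (2 + Q + r) - Q = 2 + r)
w(-64, (-1 + Z(3))**2) + 1126 = (2 + (-1 + 25/8)**2) + 1126 = (2 + (17/8)**2) + 1126 = (2 + 289/64) + 1126 = 417/64 + 1126 = 72481/64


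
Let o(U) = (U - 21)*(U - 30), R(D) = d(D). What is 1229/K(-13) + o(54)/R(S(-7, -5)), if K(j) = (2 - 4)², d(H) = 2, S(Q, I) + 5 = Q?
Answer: 2813/4 ≈ 703.25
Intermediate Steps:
S(Q, I) = -5 + Q
R(D) = 2
o(U) = (-30 + U)*(-21 + U) (o(U) = (-21 + U)*(-30 + U) = (-30 + U)*(-21 + U))
K(j) = 4 (K(j) = (-2)² = 4)
1229/K(-13) + o(54)/R(S(-7, -5)) = 1229/4 + (630 + 54² - 51*54)/2 = 1229*(¼) + (630 + 2916 - 2754)*(½) = 1229/4 + 792*(½) = 1229/4 + 396 = 2813/4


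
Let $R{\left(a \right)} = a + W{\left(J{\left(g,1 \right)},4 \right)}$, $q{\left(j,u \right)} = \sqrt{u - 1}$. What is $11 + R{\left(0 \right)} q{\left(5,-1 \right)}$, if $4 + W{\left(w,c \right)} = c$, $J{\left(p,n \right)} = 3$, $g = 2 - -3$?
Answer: $11$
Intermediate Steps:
$g = 5$ ($g = 2 + 3 = 5$)
$q{\left(j,u \right)} = \sqrt{-1 + u}$
$W{\left(w,c \right)} = -4 + c$
$R{\left(a \right)} = a$ ($R{\left(a \right)} = a + \left(-4 + 4\right) = a + 0 = a$)
$11 + R{\left(0 \right)} q{\left(5,-1 \right)} = 11 + 0 \sqrt{-1 - 1} = 11 + 0 \sqrt{-2} = 11 + 0 i \sqrt{2} = 11 + 0 = 11$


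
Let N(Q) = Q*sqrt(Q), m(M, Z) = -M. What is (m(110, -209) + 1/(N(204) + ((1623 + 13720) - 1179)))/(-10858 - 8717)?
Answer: 182191391/32421807900 + 17*sqrt(51)/156705404850 ≈ 0.0056194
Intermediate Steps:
N(Q) = Q**(3/2)
(m(110, -209) + 1/(N(204) + ((1623 + 13720) - 1179)))/(-10858 - 8717) = (-1*110 + 1/(204**(3/2) + ((1623 + 13720) - 1179)))/(-10858 - 8717) = (-110 + 1/(408*sqrt(51) + (15343 - 1179)))/(-19575) = (-110 + 1/(408*sqrt(51) + 14164))*(-1/19575) = (-110 + 1/(14164 + 408*sqrt(51)))*(-1/19575) = 22/3915 - 1/(19575*(14164 + 408*sqrt(51)))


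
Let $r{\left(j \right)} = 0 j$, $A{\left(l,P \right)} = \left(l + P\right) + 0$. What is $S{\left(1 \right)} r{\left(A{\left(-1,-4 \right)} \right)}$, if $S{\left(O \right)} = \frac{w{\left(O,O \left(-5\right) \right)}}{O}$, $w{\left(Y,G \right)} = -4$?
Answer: $0$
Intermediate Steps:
$A{\left(l,P \right)} = P + l$ ($A{\left(l,P \right)} = \left(P + l\right) + 0 = P + l$)
$r{\left(j \right)} = 0$
$S{\left(O \right)} = - \frac{4}{O}$
$S{\left(1 \right)} r{\left(A{\left(-1,-4 \right)} \right)} = - \frac{4}{1} \cdot 0 = \left(-4\right) 1 \cdot 0 = \left(-4\right) 0 = 0$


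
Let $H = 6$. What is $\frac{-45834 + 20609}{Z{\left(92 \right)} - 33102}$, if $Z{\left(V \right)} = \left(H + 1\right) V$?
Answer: $\frac{25225}{32458} \approx 0.77716$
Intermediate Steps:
$Z{\left(V \right)} = 7 V$ ($Z{\left(V \right)} = \left(6 + 1\right) V = 7 V$)
$\frac{-45834 + 20609}{Z{\left(92 \right)} - 33102} = \frac{-45834 + 20609}{7 \cdot 92 - 33102} = - \frac{25225}{644 - 33102} = - \frac{25225}{-32458} = \left(-25225\right) \left(- \frac{1}{32458}\right) = \frac{25225}{32458}$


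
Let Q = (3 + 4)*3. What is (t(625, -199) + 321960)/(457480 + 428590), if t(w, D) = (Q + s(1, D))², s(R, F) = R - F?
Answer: 370801/886070 ≈ 0.41848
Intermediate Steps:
Q = 21 (Q = 7*3 = 21)
t(w, D) = (22 - D)² (t(w, D) = (21 + (1 - D))² = (22 - D)²)
(t(625, -199) + 321960)/(457480 + 428590) = ((-22 - 199)² + 321960)/(457480 + 428590) = ((-221)² + 321960)/886070 = (48841 + 321960)*(1/886070) = 370801*(1/886070) = 370801/886070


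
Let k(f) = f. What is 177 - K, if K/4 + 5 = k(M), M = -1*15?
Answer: 257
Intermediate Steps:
M = -15
K = -80 (K = -20 + 4*(-15) = -20 - 60 = -80)
177 - K = 177 - 1*(-80) = 177 + 80 = 257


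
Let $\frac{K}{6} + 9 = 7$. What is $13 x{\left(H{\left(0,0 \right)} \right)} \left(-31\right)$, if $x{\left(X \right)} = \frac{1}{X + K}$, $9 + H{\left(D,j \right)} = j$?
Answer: $\frac{403}{21} \approx 19.19$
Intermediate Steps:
$K = -12$ ($K = -54 + 6 \cdot 7 = -54 + 42 = -12$)
$H{\left(D,j \right)} = -9 + j$
$x{\left(X \right)} = \frac{1}{-12 + X}$ ($x{\left(X \right)} = \frac{1}{X - 12} = \frac{1}{-12 + X}$)
$13 x{\left(H{\left(0,0 \right)} \right)} \left(-31\right) = \frac{13}{-12 + \left(-9 + 0\right)} \left(-31\right) = \frac{13}{-12 - 9} \left(-31\right) = \frac{13}{-21} \left(-31\right) = 13 \left(- \frac{1}{21}\right) \left(-31\right) = \left(- \frac{13}{21}\right) \left(-31\right) = \frac{403}{21}$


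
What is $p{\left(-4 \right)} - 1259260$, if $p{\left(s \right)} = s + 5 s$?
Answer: $-1259284$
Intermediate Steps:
$p{\left(s \right)} = 6 s$
$p{\left(-4 \right)} - 1259260 = 6 \left(-4\right) - 1259260 = -24 - 1259260 = -1259284$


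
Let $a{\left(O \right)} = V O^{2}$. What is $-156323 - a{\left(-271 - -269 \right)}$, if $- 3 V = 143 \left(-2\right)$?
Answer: $- \frac{470113}{3} \approx -1.567 \cdot 10^{5}$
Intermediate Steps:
$V = \frac{286}{3}$ ($V = - \frac{143 \left(-2\right)}{3} = \left(- \frac{1}{3}\right) \left(-286\right) = \frac{286}{3} \approx 95.333$)
$a{\left(O \right)} = \frac{286 O^{2}}{3}$
$-156323 - a{\left(-271 - -269 \right)} = -156323 - \frac{286 \left(-271 - -269\right)^{2}}{3} = -156323 - \frac{286 \left(-271 + 269\right)^{2}}{3} = -156323 - \frac{286 \left(-2\right)^{2}}{3} = -156323 - \frac{286}{3} \cdot 4 = -156323 - \frac{1144}{3} = - \frac{470113}{3}$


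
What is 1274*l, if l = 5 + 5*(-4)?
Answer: -19110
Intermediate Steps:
l = -15 (l = 5 - 20 = -15)
1274*l = 1274*(-15) = -19110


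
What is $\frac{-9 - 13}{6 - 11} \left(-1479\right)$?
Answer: $- \frac{32538}{5} \approx -6507.6$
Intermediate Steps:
$\frac{-9 - 13}{6 - 11} \left(-1479\right) = - \frac{22}{-5} \left(-1479\right) = \left(-22\right) \left(- \frac{1}{5}\right) \left(-1479\right) = \frac{22}{5} \left(-1479\right) = - \frac{32538}{5}$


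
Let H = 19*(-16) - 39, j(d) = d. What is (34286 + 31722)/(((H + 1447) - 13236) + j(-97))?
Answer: -66008/12229 ≈ -5.3977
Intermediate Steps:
H = -343 (H = -304 - 39 = -343)
(34286 + 31722)/(((H + 1447) - 13236) + j(-97)) = (34286 + 31722)/(((-343 + 1447) - 13236) - 97) = 66008/((1104 - 13236) - 97) = 66008/(-12132 - 97) = 66008/(-12229) = 66008*(-1/12229) = -66008/12229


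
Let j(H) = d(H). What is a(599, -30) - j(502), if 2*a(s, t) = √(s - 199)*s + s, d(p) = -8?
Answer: 12595/2 ≈ 6297.5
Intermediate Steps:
j(H) = -8
a(s, t) = s/2 + s*√(-199 + s)/2 (a(s, t) = (√(s - 199)*s + s)/2 = (√(-199 + s)*s + s)/2 = (s*√(-199 + s) + s)/2 = (s + s*√(-199 + s))/2 = s/2 + s*√(-199 + s)/2)
a(599, -30) - j(502) = (½)*599*(1 + √(-199 + 599)) - 1*(-8) = (½)*599*(1 + √400) + 8 = (½)*599*(1 + 20) + 8 = (½)*599*21 + 8 = 12579/2 + 8 = 12595/2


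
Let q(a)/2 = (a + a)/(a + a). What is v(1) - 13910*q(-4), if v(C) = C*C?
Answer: -27819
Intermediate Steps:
q(a) = 2 (q(a) = 2*((a + a)/(a + a)) = 2*((2*a)/((2*a))) = 2*((2*a)*(1/(2*a))) = 2*1 = 2)
v(C) = C**2
v(1) - 13910*q(-4) = 1**2 - 13910*2 = 1 - 1*27820 = 1 - 27820 = -27819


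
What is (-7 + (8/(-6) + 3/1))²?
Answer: 256/9 ≈ 28.444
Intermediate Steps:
(-7 + (8/(-6) + 3/1))² = (-7 + (8*(-⅙) + 3*1))² = (-7 + (-4/3 + 3))² = (-7 + 5/3)² = (-16/3)² = 256/9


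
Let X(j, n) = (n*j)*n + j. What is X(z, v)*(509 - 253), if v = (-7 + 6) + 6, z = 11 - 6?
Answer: 33280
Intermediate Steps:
z = 5
v = 5 (v = -1 + 6 = 5)
X(j, n) = j + j*n² (X(j, n) = (j*n)*n + j = j*n² + j = j + j*n²)
X(z, v)*(509 - 253) = (5*(1 + 5²))*(509 - 253) = (5*(1 + 25))*256 = (5*26)*256 = 130*256 = 33280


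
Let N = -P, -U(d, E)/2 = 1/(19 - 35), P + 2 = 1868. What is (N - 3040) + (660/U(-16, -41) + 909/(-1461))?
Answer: 181835/487 ≈ 373.38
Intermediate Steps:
P = 1866 (P = -2 + 1868 = 1866)
U(d, E) = ⅛ (U(d, E) = -2/(19 - 35) = -2/(-16) = -2*(-1/16) = ⅛)
N = -1866 (N = -1*1866 = -1866)
(N - 3040) + (660/U(-16, -41) + 909/(-1461)) = (-1866 - 3040) + (660/(⅛) + 909/(-1461)) = -4906 + (660*8 + 909*(-1/1461)) = -4906 + (5280 - 303/487) = -4906 + 2571057/487 = 181835/487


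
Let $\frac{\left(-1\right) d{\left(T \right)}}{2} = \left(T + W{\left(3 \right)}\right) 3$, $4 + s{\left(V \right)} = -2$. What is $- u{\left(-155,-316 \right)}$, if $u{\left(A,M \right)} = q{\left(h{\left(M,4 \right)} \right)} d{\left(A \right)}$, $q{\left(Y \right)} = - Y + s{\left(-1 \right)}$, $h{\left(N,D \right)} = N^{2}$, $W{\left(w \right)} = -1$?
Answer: $93470832$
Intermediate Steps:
$s{\left(V \right)} = -6$ ($s{\left(V \right)} = -4 - 2 = -6$)
$d{\left(T \right)} = 6 - 6 T$ ($d{\left(T \right)} = - 2 \left(T - 1\right) 3 = - 2 \left(-1 + T\right) 3 = - 2 \left(-3 + 3 T\right) = 6 - 6 T$)
$q{\left(Y \right)} = -6 - Y$ ($q{\left(Y \right)} = - Y - 6 = -6 - Y$)
$u{\left(A,M \right)} = \left(-6 - M^{2}\right) \left(6 - 6 A\right)$
$- u{\left(-155,-316 \right)} = - 6 \left(-1 - 155\right) \left(6 + \left(-316\right)^{2}\right) = - 6 \left(-156\right) \left(6 + 99856\right) = - 6 \left(-156\right) 99862 = \left(-1\right) \left(-93470832\right) = 93470832$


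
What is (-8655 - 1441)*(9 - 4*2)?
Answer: -10096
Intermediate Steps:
(-8655 - 1441)*(9 - 4*2) = -10096*(9 - 8) = -10096*1 = -10096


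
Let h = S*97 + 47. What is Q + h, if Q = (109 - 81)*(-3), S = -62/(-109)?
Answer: 1981/109 ≈ 18.174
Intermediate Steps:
S = 62/109 (S = -62*(-1/109) = 62/109 ≈ 0.56881)
h = 11137/109 (h = (62/109)*97 + 47 = 6014/109 + 47 = 11137/109 ≈ 102.17)
Q = -84 (Q = 28*(-3) = -84)
Q + h = -84 + 11137/109 = 1981/109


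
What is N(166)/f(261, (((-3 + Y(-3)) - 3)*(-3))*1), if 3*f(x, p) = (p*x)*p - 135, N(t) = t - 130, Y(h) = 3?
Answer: 2/389 ≈ 0.0051414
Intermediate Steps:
N(t) = -130 + t
f(x, p) = -45 + x*p²/3 (f(x, p) = ((p*x)*p - 135)/3 = (x*p² - 135)/3 = (-135 + x*p²)/3 = -45 + x*p²/3)
N(166)/f(261, (((-3 + Y(-3)) - 3)*(-3))*1) = (-130 + 166)/(-45 + (⅓)*261*((((-3 + 3) - 3)*(-3))*1)²) = 36/(-45 + (⅓)*261*(((0 - 3)*(-3))*1)²) = 36/(-45 + (⅓)*261*(-3*(-3)*1)²) = 36/(-45 + (⅓)*261*(9*1)²) = 36/(-45 + (⅓)*261*9²) = 36/(-45 + (⅓)*261*81) = 36/(-45 + 7047) = 36/7002 = 36*(1/7002) = 2/389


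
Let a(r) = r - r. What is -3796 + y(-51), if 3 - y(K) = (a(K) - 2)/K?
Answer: -193445/51 ≈ -3793.0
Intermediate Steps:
a(r) = 0
y(K) = 3 + 2/K (y(K) = 3 - (0 - 2)/K = 3 - (-2)/K = 3 + 2/K)
-3796 + y(-51) = -3796 + (3 + 2/(-51)) = -3796 + (3 + 2*(-1/51)) = -3796 + (3 - 2/51) = -3796 + 151/51 = -193445/51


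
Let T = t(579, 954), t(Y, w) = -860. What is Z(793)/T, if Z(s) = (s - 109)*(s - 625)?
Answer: -28728/215 ≈ -133.62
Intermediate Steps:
T = -860
Z(s) = (-625 + s)*(-109 + s) (Z(s) = (-109 + s)*(-625 + s) = (-625 + s)*(-109 + s))
Z(793)/T = (68125 + 793² - 734*793)/(-860) = (68125 + 628849 - 582062)*(-1/860) = 114912*(-1/860) = -28728/215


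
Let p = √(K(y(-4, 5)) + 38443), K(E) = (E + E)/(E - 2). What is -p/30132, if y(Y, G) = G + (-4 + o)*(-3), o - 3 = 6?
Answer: -√346002/90396 ≈ -0.0065071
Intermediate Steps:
o = 9 (o = 3 + 6 = 9)
y(Y, G) = -15 + G (y(Y, G) = G + (-4 + 9)*(-3) = G + 5*(-3) = G - 15 = -15 + G)
K(E) = 2*E/(-2 + E) (K(E) = (2*E)/(-2 + E) = 2*E/(-2 + E))
p = √346002/3 (p = √(2*(-15 + 5)/(-2 + (-15 + 5)) + 38443) = √(2*(-10)/(-2 - 10) + 38443) = √(2*(-10)/(-12) + 38443) = √(2*(-10)*(-1/12) + 38443) = √(5/3 + 38443) = √(115334/3) = √346002/3 ≈ 196.07)
-p/30132 = -√346002/3/30132 = -√346002/90396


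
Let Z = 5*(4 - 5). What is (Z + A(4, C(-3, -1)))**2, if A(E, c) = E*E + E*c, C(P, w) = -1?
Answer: 49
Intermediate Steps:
A(E, c) = E**2 + E*c
Z = -5 (Z = 5*(-1) = -5)
(Z + A(4, C(-3, -1)))**2 = (-5 + 4*(4 - 1))**2 = (-5 + 4*3)**2 = (-5 + 12)**2 = 7**2 = 49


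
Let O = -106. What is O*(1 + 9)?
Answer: -1060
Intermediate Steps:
O*(1 + 9) = -106*(1 + 9) = -106*10 = -1060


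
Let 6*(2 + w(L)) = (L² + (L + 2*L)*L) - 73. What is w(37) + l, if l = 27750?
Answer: 57297/2 ≈ 28649.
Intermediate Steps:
w(L) = -85/6 + 2*L²/3 (w(L) = -2 + ((L² + (L + 2*L)*L) - 73)/6 = -2 + ((L² + (3*L)*L) - 73)/6 = -2 + ((L² + 3*L²) - 73)/6 = -2 + (4*L² - 73)/6 = -2 + (-73 + 4*L²)/6 = -2 + (-73/6 + 2*L²/3) = -85/6 + 2*L²/3)
w(37) + l = (-85/6 + (⅔)*37²) + 27750 = (-85/6 + (⅔)*1369) + 27750 = (-85/6 + 2738/3) + 27750 = 1797/2 + 27750 = 57297/2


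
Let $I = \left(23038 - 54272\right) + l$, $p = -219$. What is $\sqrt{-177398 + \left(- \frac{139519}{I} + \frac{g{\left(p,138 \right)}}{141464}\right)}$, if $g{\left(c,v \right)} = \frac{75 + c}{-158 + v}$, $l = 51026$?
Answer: $\frac{3 i \sqrt{3772547801201881852795}}{437477420} \approx 421.19 i$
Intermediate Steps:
$g{\left(c,v \right)} = \frac{75 + c}{-158 + v}$
$I = 19792$ ($I = \left(23038 - 54272\right) + 51026 = -31234 + 51026 = 19792$)
$\sqrt{-177398 + \left(- \frac{139519}{I} + \frac{g{\left(p,138 \right)}}{141464}\right)} = \sqrt{-177398 - \left(\frac{139519}{19792} - \frac{\frac{1}{-158 + 138} \left(75 - 219\right)}{141464}\right)} = \sqrt{-177398 - \left(\frac{139519}{19792} - \frac{1}{-20} \left(-144\right) \frac{1}{141464}\right)} = \sqrt{-177398 - \left(\frac{139519}{19792} - \left(- \frac{1}{20}\right) \left(-144\right) \frac{1}{141464}\right)} = \sqrt{-177398 + \left(- \frac{139519}{19792} + \frac{36}{5} \cdot \frac{1}{141464}\right)} = \sqrt{-177398 + \left(- \frac{139519}{19792} + \frac{9}{176830}\right)} = \sqrt{-177398 - \frac{12335483321}{1749909680}} = \sqrt{- \frac{310442812895961}{1749909680}} = \frac{3 i \sqrt{3772547801201881852795}}{437477420}$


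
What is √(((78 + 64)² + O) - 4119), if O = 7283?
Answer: 108*√2 ≈ 152.74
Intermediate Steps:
√(((78 + 64)² + O) - 4119) = √(((78 + 64)² + 7283) - 4119) = √((142² + 7283) - 4119) = √((20164 + 7283) - 4119) = √(27447 - 4119) = √23328 = 108*√2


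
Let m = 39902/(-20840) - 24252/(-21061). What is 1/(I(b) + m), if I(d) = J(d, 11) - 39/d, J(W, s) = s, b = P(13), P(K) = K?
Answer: 219455620/1588162789 ≈ 0.13818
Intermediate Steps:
m = -167482171/219455620 (m = 39902*(-1/20840) - 24252*(-1/21061) = -19951/10420 + 24252/21061 = -167482171/219455620 ≈ -0.76317)
b = 13
I(d) = 11 - 39/d
1/(I(b) + m) = 1/((11 - 39/13) - 167482171/219455620) = 1/((11 - 39*1/13) - 167482171/219455620) = 1/((11 - 3) - 167482171/219455620) = 1/(8 - 167482171/219455620) = 1/(1588162789/219455620) = 219455620/1588162789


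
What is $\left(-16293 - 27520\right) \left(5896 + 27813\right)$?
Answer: $-1476892417$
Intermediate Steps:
$\left(-16293 - 27520\right) \left(5896 + 27813\right) = \left(-43813\right) 33709 = -1476892417$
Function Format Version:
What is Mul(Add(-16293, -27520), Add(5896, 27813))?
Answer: -1476892417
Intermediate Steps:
Mul(Add(-16293, -27520), Add(5896, 27813)) = Mul(-43813, 33709) = -1476892417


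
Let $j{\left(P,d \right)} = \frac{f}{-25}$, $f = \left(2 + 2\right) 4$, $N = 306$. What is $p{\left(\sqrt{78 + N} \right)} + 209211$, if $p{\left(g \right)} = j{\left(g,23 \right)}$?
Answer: $\frac{5230259}{25} \approx 2.0921 \cdot 10^{5}$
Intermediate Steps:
$f = 16$ ($f = 4 \cdot 4 = 16$)
$j{\left(P,d \right)} = - \frac{16}{25}$ ($j{\left(P,d \right)} = \frac{16}{-25} = 16 \left(- \frac{1}{25}\right) = - \frac{16}{25}$)
$p{\left(g \right)} = - \frac{16}{25}$
$p{\left(\sqrt{78 + N} \right)} + 209211 = - \frac{16}{25} + 209211 = \frac{5230259}{25}$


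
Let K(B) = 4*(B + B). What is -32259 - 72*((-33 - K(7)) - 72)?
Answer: -20667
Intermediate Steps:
K(B) = 8*B (K(B) = 4*(2*B) = 8*B)
-32259 - 72*((-33 - K(7)) - 72) = -32259 - 72*((-33 - 8*7) - 72) = -32259 - 72*((-33 - 1*56) - 72) = -32259 - 72*((-33 - 56) - 72) = -32259 - 72*(-89 - 72) = -32259 - 72*(-161) = -32259 + 11592 = -20667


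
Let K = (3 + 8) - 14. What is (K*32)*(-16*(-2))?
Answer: -3072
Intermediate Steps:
K = -3 (K = 11 - 14 = -3)
(K*32)*(-16*(-2)) = (-3*32)*(-16*(-2)) = -96*32 = -3072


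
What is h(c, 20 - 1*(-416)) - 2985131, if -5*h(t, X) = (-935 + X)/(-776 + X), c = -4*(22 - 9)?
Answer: -5074723199/1700 ≈ -2.9851e+6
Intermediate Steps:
c = -52 (c = -4*13 = -52)
h(t, X) = -(-935 + X)/(5*(-776 + X))
h(c, 20 - 1*(-416)) - 2985131 = (935 - (20 - 1*(-416)))/(5*(-776 + (20 - 1*(-416)))) - 2985131 = (935 - (20 + 416))/(5*(-776 + (20 + 416))) - 2985131 = (935 - 1*436)/(5*(-776 + 436)) - 2985131 = (1/5)*(935 - 436)/(-340) - 2985131 = (1/5)*(-1/340)*499 - 2985131 = -499/1700 - 2985131 = -5074723199/1700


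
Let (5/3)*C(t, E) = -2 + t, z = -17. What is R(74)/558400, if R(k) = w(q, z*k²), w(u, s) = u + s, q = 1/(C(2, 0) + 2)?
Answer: -186183/1116800 ≈ -0.16671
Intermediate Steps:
C(t, E) = -6/5 + 3*t/5 (C(t, E) = 3*(-2 + t)/5 = -6/5 + 3*t/5)
q = ½ (q = 1/((-6/5 + (⅗)*2) + 2) = 1/((-6/5 + 6/5) + 2) = 1/(0 + 2) = 1/2 = ½ ≈ 0.50000)
w(u, s) = s + u
R(k) = ½ - 17*k² (R(k) = -17*k² + ½ = ½ - 17*k²)
R(74)/558400 = (½ - 17*74²)/558400 = (½ - 17*5476)*(1/558400) = (½ - 93092)*(1/558400) = -186183/2*1/558400 = -186183/1116800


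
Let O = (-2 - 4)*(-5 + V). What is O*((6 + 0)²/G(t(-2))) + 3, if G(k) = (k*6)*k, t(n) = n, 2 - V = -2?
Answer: 12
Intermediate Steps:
V = 4 (V = 2 - 1*(-2) = 2 + 2 = 4)
O = 6 (O = (-2 - 4)*(-5 + 4) = -6*(-1) = 6)
G(k) = 6*k² (G(k) = (6*k)*k = 6*k²)
O*((6 + 0)²/G(t(-2))) + 3 = 6*((6 + 0)²/((6*(-2)²))) + 3 = 6*(6²/((6*4))) + 3 = 6*(36/24) + 3 = 6*(36*(1/24)) + 3 = 6*(3/2) + 3 = 9 + 3 = 12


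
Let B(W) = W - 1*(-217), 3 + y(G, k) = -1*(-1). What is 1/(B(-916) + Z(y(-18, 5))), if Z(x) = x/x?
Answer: -1/698 ≈ -0.0014327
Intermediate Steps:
y(G, k) = -2 (y(G, k) = -3 - 1*(-1) = -3 + 1 = -2)
Z(x) = 1
B(W) = 217 + W (B(W) = W + 217 = 217 + W)
1/(B(-916) + Z(y(-18, 5))) = 1/((217 - 916) + 1) = 1/(-699 + 1) = 1/(-698) = -1/698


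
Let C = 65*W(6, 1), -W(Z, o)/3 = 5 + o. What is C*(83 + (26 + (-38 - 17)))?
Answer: -63180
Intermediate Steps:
W(Z, o) = -15 - 3*o (W(Z, o) = -3*(5 + o) = -15 - 3*o)
C = -1170 (C = 65*(-15 - 3*1) = 65*(-15 - 3) = 65*(-18) = -1170)
C*(83 + (26 + (-38 - 17))) = -1170*(83 + (26 + (-38 - 17))) = -1170*(83 + (26 - 55)) = -1170*(83 - 29) = -1170*54 = -63180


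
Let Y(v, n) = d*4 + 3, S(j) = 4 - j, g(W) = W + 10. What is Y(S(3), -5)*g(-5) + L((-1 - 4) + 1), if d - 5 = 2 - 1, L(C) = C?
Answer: 131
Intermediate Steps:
g(W) = 10 + W
d = 6 (d = 5 + (2 - 1) = 5 + 1 = 6)
Y(v, n) = 27 (Y(v, n) = 6*4 + 3 = 24 + 3 = 27)
Y(S(3), -5)*g(-5) + L((-1 - 4) + 1) = 27*(10 - 5) + ((-1 - 4) + 1) = 27*5 + (-5 + 1) = 135 - 4 = 131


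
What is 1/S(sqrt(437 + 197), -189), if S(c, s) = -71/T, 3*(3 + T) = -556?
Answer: 565/213 ≈ 2.6526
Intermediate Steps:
T = -565/3 (T = -3 + (1/3)*(-556) = -3 - 556/3 = -565/3 ≈ -188.33)
S(c, s) = 213/565 (S(c, s) = -71/(-565/3) = -71*(-3/565) = 213/565)
1/S(sqrt(437 + 197), -189) = 1/(213/565) = 565/213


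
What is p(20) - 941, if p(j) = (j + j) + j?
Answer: -881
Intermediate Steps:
p(j) = 3*j (p(j) = 2*j + j = 3*j)
p(20) - 941 = 3*20 - 941 = 60 - 941 = -881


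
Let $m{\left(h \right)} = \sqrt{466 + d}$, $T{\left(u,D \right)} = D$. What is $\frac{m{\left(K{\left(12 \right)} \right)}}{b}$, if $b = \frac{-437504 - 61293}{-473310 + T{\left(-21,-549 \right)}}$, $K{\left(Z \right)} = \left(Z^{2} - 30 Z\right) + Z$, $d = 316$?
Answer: $\frac{12807 \sqrt{782}}{13481} \approx 26.566$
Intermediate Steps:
$K{\left(Z \right)} = Z^{2} - 29 Z$
$m{\left(h \right)} = \sqrt{782}$ ($m{\left(h \right)} = \sqrt{466 + 316} = \sqrt{782}$)
$b = \frac{13481}{12807}$ ($b = \frac{-437504 - 61293}{-473310 - 549} = - \frac{498797}{-473859} = \left(-498797\right) \left(- \frac{1}{473859}\right) = \frac{13481}{12807} \approx 1.0526$)
$\frac{m{\left(K{\left(12 \right)} \right)}}{b} = \frac{\sqrt{782}}{\frac{13481}{12807}} = \sqrt{782} \cdot \frac{12807}{13481} = \frac{12807 \sqrt{782}}{13481}$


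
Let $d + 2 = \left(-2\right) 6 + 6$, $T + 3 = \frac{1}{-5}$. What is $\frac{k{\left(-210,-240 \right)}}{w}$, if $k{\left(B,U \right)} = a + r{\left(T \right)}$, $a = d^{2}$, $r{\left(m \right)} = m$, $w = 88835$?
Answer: $\frac{304}{444175} \approx 0.00068441$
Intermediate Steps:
$T = - \frac{16}{5}$ ($T = -3 + \frac{1}{-5} = -3 - \frac{1}{5} = - \frac{16}{5} \approx -3.2$)
$d = -8$ ($d = -2 + \left(\left(-2\right) 6 + 6\right) = -2 + \left(-12 + 6\right) = -2 - 6 = -8$)
$a = 64$ ($a = \left(-8\right)^{2} = 64$)
$k{\left(B,U \right)} = \frac{304}{5}$ ($k{\left(B,U \right)} = 64 - \frac{16}{5} = \frac{304}{5}$)
$\frac{k{\left(-210,-240 \right)}}{w} = \frac{304}{5 \cdot 88835} = \frac{304}{5} \cdot \frac{1}{88835} = \frac{304}{444175}$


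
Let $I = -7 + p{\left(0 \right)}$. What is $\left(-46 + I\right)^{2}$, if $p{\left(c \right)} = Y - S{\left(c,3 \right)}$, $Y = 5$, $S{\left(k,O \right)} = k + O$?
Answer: $2601$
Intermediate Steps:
$S{\left(k,O \right)} = O + k$
$p{\left(c \right)} = 2 - c$ ($p{\left(c \right)} = 5 - \left(3 + c\right) = 2 - c$)
$I = -5$ ($I = -7 + \left(2 - 0\right) = -7 + \left(2 + 0\right) = -7 + 2 = -5$)
$\left(-46 + I\right)^{2} = \left(-46 - 5\right)^{2} = \left(-51\right)^{2} = 2601$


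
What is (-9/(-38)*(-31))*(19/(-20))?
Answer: 279/40 ≈ 6.9750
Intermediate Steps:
(-9/(-38)*(-31))*(19/(-20)) = (-9*(-1/38)*(-31))*(19*(-1/20)) = ((9/38)*(-31))*(-19/20) = -279/38*(-19/20) = 279/40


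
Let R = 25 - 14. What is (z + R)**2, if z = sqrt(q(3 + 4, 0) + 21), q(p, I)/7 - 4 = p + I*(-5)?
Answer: 219 + 154*sqrt(2) ≈ 436.79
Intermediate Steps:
R = 11
q(p, I) = 28 - 35*I + 7*p (q(p, I) = 28 + 7*(p + I*(-5)) = 28 + 7*(p - 5*I) = 28 + (-35*I + 7*p) = 28 - 35*I + 7*p)
z = 7*sqrt(2) (z = sqrt((28 - 35*0 + 7*(3 + 4)) + 21) = sqrt((28 + 0 + 7*7) + 21) = sqrt((28 + 0 + 49) + 21) = sqrt(77 + 21) = sqrt(98) = 7*sqrt(2) ≈ 9.8995)
(z + R)**2 = (7*sqrt(2) + 11)**2 = (11 + 7*sqrt(2))**2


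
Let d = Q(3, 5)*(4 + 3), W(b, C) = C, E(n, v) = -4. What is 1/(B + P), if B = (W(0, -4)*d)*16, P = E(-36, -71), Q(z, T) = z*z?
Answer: -1/4036 ≈ -0.00024777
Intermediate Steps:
Q(z, T) = z**2
P = -4
d = 63 (d = 3**2*(4 + 3) = 9*7 = 63)
B = -4032 (B = -4*63*16 = -252*16 = -4032)
1/(B + P) = 1/(-4032 - 4) = 1/(-4036) = -1/4036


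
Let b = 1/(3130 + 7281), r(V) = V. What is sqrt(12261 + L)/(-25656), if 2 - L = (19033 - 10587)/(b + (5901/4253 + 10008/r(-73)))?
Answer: -sqrt(12099666685636858600133770)/803855561699568 ≈ -0.0043272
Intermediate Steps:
b = 1/10411 ≈ 9.6052e-5
L = 14088621286949/219324482846 (L = 2 - (19033 - 10587)/(1/10411 + (5901/4253 + 10008/(-73))) = 2 - 8446/(1/10411 + (5901*(1/4253) + 10008*(-1/73))) = 2 - 8446/(1/10411 + (5901/4253 - 10008/73)) = 2 - 8446/(1/10411 - 42133251/310469) = 2 - 8446/(-438648965692/3232292759) = 2 - 8446*(-3232292759)/438648965692 = 2 - 1*(-13649972321257/219324482846) = 2 + 13649972321257/219324482846 = 14088621286949/219324482846 ≈ 64.236)
sqrt(12261 + L)/(-25656) = sqrt(12261 + 14088621286949/219324482846)/(-25656) = sqrt(2703226105461755/219324482846)*(-1/25656) = (sqrt(12099666685636858600133770)/31332068978)*(-1/25656) = -sqrt(12099666685636858600133770)/803855561699568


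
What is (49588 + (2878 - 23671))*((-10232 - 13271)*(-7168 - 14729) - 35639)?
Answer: 14818182049840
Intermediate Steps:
(49588 + (2878 - 23671))*((-10232 - 13271)*(-7168 - 14729) - 35639) = (49588 - 20793)*(-23503*(-21897) - 35639) = 28795*(514645191 - 35639) = 28795*514609552 = 14818182049840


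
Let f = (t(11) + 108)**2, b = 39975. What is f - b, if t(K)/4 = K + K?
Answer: -1559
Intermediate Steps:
t(K) = 8*K (t(K) = 4*(K + K) = 4*(2*K) = 8*K)
f = 38416 (f = (8*11 + 108)**2 = (88 + 108)**2 = 196**2 = 38416)
f - b = 38416 - 1*39975 = 38416 - 39975 = -1559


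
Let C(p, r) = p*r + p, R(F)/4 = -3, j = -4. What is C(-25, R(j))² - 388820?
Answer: -313195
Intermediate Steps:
R(F) = -12 (R(F) = 4*(-3) = -12)
C(p, r) = p + p*r
C(-25, R(j))² - 388820 = (-25*(1 - 12))² - 388820 = (-25*(-11))² - 388820 = 275² - 388820 = 75625 - 388820 = -313195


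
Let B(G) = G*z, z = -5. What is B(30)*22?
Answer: -3300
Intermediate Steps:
B(G) = -5*G (B(G) = G*(-5) = -5*G)
B(30)*22 = -5*30*22 = -150*22 = -3300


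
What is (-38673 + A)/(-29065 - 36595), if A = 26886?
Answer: 11787/65660 ≈ 0.17952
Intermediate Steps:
(-38673 + A)/(-29065 - 36595) = (-38673 + 26886)/(-29065 - 36595) = -11787/(-65660) = -11787*(-1/65660) = 11787/65660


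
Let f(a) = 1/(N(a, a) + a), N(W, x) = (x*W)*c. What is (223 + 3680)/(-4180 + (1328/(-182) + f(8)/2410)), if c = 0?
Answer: -2282578480/2448842743 ≈ -0.93211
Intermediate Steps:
N(W, x) = 0 (N(W, x) = (x*W)*0 = (W*x)*0 = 0)
f(a) = 1/a (f(a) = 1/(0 + a) = 1/a)
(223 + 3680)/(-4180 + (1328/(-182) + f(8)/2410)) = (223 + 3680)/(-4180 + (1328/(-182) + 1/(8*2410))) = 3903/(-4180 + (1328*(-1/182) + (⅛)*(1/2410))) = 3903/(-4180 + (-664/91 + 1/19280)) = 3903/(-4180 - 12801829/1754480) = 3903/(-7346528229/1754480) = 3903*(-1754480/7346528229) = -2282578480/2448842743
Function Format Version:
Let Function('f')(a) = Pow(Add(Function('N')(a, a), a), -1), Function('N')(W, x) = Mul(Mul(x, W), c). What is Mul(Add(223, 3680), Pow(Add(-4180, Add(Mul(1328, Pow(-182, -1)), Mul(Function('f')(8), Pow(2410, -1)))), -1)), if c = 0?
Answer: Rational(-2282578480, 2448842743) ≈ -0.93211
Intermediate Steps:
Function('N')(W, x) = 0 (Function('N')(W, x) = Mul(Mul(x, W), 0) = Mul(Mul(W, x), 0) = 0)
Function('f')(a) = Pow(a, -1) (Function('f')(a) = Pow(Add(0, a), -1) = Pow(a, -1))
Mul(Add(223, 3680), Pow(Add(-4180, Add(Mul(1328, Pow(-182, -1)), Mul(Function('f')(8), Pow(2410, -1)))), -1)) = Mul(Add(223, 3680), Pow(Add(-4180, Add(Mul(1328, Pow(-182, -1)), Mul(Pow(8, -1), Pow(2410, -1)))), -1)) = Mul(3903, Pow(Add(-4180, Add(Mul(1328, Rational(-1, 182)), Mul(Rational(1, 8), Rational(1, 2410)))), -1)) = Mul(3903, Pow(Add(-4180, Add(Rational(-664, 91), Rational(1, 19280))), -1)) = Mul(3903, Pow(Add(-4180, Rational(-12801829, 1754480)), -1)) = Mul(3903, Pow(Rational(-7346528229, 1754480), -1)) = Mul(3903, Rational(-1754480, 7346528229)) = Rational(-2282578480, 2448842743)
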